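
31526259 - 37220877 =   -  5694618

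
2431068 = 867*2804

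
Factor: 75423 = 3^1 * 31^1 * 811^1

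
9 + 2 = 11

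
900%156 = 120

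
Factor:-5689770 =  -2^1*3^1*5^1*89^1*2131^1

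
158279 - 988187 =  - 829908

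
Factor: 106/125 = 2^1*5^( - 3)*53^1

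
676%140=116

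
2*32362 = 64724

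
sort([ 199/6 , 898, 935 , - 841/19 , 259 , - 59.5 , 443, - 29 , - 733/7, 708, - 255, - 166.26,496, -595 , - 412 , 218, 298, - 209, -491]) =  [  -  595,- 491 ,  -  412, - 255, - 209, - 166.26, - 733/7, - 59.5, - 841/19, - 29,  199/6, 218, 259, 298,443,  496 , 708, 898,935]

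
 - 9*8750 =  - 78750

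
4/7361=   4/7361  =  0.00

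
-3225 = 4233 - 7458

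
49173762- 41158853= 8014909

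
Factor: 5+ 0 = 5  =  5^1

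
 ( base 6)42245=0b1011001010101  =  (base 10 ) 5717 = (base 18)HBB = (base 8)13125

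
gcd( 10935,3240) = 405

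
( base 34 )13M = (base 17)475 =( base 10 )1280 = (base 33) 15q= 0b10100000000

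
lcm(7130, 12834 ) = 64170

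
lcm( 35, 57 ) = 1995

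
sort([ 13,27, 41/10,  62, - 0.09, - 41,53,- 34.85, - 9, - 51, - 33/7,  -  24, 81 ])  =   [ - 51, - 41, - 34.85, - 24, - 9, - 33/7, - 0.09,41/10,13,27 , 53,62, 81] 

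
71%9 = 8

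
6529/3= 2176 + 1/3 = 2176.33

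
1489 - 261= 1228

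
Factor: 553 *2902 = 2^1 * 7^1* 79^1*1451^1 = 1604806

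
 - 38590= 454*(- 85)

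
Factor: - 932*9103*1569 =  - 13311389724=- 2^2*3^1 * 233^1*523^1*9103^1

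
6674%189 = 59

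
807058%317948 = 171162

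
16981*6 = 101886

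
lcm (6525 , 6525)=6525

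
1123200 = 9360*120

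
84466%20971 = 582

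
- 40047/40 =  - 40047/40 = -1001.17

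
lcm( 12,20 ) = 60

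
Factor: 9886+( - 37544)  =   - 27658 = -2^1 * 13829^1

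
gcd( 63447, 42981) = 3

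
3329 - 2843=486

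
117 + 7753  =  7870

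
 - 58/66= - 1+ 4/33 =- 0.88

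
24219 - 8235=15984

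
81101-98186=-17085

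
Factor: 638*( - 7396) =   -  4718648 = - 2^3*11^1*29^1*43^2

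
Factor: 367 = 367^1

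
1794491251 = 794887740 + 999603511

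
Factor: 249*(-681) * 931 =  - 157868739 = -3^2*7^2 * 19^1*83^1*227^1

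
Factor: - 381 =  - 3^1* 127^1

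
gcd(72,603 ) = 9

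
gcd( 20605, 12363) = 4121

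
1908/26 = 73+5/13 = 73.38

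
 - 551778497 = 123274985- 675053482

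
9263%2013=1211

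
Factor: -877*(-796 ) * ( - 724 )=-2^4*181^1*199^1*877^1=-505418608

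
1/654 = 1/654 = 0.00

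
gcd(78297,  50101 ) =1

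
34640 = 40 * 866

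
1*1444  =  1444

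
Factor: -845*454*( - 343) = 131585090 = 2^1*5^1*7^3*13^2*227^1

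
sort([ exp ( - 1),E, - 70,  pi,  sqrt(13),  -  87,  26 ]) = [-87 , - 70,exp (-1 ),E,pi,  sqrt( 13), 26]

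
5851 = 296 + 5555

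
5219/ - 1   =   - 5219+0/1 = - 5219.00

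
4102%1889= 324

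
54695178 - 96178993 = - 41483815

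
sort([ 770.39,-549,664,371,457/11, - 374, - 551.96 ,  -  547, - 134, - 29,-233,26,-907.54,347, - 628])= [ - 907.54 , - 628, - 551.96,-549, - 547, - 374, -233, - 134, - 29,26 , 457/11,347,371, 664,770.39]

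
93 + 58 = 151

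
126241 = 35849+90392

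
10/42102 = 5/21051 = 0.00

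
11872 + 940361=952233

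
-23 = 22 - 45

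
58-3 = 55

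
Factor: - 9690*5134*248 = - 12337618080 = -2^5*3^1*5^1 * 17^2*19^1*31^1*151^1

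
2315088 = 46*50328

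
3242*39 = 126438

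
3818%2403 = 1415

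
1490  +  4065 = 5555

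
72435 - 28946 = 43489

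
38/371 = 38/371 = 0.10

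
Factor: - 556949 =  - 521^1*1069^1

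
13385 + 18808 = 32193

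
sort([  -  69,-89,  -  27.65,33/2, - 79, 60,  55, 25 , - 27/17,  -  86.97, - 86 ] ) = [ - 89,-86.97, - 86, - 79,-69, - 27.65, - 27/17 , 33/2, 25, 55, 60] 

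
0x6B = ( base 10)107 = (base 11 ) 98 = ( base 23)4f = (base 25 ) 47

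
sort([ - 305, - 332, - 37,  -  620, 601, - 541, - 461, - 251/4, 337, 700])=[ - 620,  -  541, - 461, - 332 , - 305,-251/4, - 37,  337, 601, 700]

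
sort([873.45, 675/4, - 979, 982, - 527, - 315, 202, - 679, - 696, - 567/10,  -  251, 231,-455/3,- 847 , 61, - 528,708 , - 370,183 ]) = [ - 979, - 847, - 696, - 679,  -  528, - 527, - 370, - 315, - 251, - 455/3,  -  567/10,61, 675/4, 183,202,231, 708, 873.45, 982]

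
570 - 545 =25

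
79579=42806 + 36773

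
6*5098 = 30588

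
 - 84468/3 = - 28156= - 28156.00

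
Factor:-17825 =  - 5^2*23^1*31^1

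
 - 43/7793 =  - 1+7750/7793 = - 0.01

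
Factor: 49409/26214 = 2^(-1 )*3^( - 1)*17^( - 1 ) * 257^( - 1)*49409^1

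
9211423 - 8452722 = 758701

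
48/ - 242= - 24/121 =- 0.20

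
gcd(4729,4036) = 1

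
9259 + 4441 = 13700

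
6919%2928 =1063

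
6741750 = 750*8989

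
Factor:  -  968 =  - 2^3*11^2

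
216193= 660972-444779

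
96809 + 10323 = 107132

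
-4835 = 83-4918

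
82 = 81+1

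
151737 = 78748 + 72989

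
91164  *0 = 0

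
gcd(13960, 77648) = 8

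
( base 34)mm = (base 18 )26e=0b1100000010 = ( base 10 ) 770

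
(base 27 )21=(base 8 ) 67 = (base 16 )37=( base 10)55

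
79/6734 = 79/6734= 0.01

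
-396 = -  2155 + 1759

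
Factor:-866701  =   - 11^1*78791^1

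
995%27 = 23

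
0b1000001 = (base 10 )65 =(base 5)230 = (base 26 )2D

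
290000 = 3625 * 80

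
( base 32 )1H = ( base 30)1j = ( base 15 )34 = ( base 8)61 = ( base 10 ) 49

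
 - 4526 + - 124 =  - 4650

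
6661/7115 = 6661/7115 = 0.94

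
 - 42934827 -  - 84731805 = 41796978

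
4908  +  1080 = 5988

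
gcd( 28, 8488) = 4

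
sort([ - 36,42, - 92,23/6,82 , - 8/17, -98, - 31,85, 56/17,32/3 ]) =[ - 98,- 92, - 36, - 31,-8/17,56/17,  23/6,32/3 , 42, 82 , 85 ] 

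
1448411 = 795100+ 653311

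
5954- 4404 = 1550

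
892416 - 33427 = 858989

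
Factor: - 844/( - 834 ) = 2^1 * 3^( - 1) *139^ ( - 1)*211^1 = 422/417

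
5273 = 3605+1668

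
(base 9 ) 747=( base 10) 610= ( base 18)1FG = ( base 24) 11A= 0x262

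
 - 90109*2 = -180218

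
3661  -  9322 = - 5661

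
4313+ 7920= 12233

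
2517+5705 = 8222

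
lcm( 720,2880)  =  2880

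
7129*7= 49903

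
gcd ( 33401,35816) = 1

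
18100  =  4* 4525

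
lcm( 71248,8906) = 71248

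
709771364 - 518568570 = 191202794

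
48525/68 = 48525/68= 713.60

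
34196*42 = 1436232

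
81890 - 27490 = 54400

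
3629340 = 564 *6435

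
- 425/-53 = 425/53 = 8.02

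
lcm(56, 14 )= 56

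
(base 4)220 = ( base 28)1C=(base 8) 50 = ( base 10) 40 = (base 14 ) 2c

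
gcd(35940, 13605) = 15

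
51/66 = 17/22=0.77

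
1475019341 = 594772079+880247262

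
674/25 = 674/25=26.96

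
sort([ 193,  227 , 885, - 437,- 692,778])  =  [-692, - 437  ,  193, 227, 778, 885]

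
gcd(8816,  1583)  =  1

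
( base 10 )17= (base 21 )h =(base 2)10001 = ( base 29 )H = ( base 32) H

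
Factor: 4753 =7^2* 97^1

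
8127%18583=8127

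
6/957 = 2/319 = 0.01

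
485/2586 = 485/2586 =0.19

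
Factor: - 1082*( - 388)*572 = 2^5*11^1*13^1*97^1*541^1 = 240134752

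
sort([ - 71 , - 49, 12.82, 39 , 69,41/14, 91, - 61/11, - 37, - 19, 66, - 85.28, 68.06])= [ - 85.28 , - 71, - 49 , - 37, - 19 , - 61/11,  41/14, 12.82,  39,66 , 68.06,69,91] 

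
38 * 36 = 1368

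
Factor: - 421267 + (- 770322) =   -  1191589 = - 7^1*170227^1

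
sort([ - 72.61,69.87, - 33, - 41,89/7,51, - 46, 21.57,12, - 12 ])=[ - 72.61, - 46, - 41, - 33, - 12,12,89/7,21.57, 51, 69.87] 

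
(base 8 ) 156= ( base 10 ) 110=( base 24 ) 4E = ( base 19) 5f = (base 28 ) 3q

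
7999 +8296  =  16295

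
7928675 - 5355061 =2573614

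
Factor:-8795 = - 5^1*1759^1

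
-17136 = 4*( - 4284 ) 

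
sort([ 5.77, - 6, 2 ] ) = [ - 6, 2, 5.77]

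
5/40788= 5/40788 = 0.00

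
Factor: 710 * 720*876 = 447811200 = 2^7*3^3 * 5^2*71^1*73^1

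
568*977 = 554936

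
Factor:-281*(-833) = 234073 = 7^2*17^1*281^1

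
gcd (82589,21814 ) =13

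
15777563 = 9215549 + 6562014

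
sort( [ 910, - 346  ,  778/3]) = [ - 346, 778/3, 910] 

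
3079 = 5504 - 2425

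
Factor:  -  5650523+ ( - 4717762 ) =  - 3^1*5^1 * 23^1*41^1 * 733^1 = - 10368285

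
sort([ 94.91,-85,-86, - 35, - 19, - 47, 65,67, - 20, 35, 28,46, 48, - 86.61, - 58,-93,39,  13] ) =[-93,  -  86.61,  -  86, - 85,-58,  -  47,-35, - 20, - 19, 13, 28, 35, 39, 46, 48, 65, 67, 94.91]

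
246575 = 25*9863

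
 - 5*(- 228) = 1140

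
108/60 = 9/5 =1.80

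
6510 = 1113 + 5397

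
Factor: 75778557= 3^1* 25259519^1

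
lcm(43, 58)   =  2494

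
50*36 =1800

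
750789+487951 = 1238740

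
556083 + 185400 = 741483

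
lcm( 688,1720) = 3440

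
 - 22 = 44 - 66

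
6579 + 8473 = 15052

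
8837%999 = 845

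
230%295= 230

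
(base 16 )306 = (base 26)13k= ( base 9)1050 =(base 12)546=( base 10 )774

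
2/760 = 1/380 = 0.00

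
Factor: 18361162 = 2^1*1979^1*4639^1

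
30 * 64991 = 1949730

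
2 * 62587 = 125174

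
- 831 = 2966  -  3797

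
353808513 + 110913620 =464722133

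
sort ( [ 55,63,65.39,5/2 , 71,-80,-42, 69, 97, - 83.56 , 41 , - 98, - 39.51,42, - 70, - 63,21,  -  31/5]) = [- 98, - 83.56, - 80  , - 70, - 63, - 42, -39.51, - 31/5, 5/2 , 21,41,  42,55,63, 65.39, 69 , 71,97]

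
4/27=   4/27 = 0.15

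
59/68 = 59/68 = 0.87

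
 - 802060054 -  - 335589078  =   - 466470976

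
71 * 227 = 16117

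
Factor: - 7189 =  - 7^1*13^1*79^1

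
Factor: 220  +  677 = 897 = 3^1*13^1*23^1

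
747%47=42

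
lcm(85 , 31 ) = 2635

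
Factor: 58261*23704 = 1381018744=2^3*7^2*29^1*41^1*2963^1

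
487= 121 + 366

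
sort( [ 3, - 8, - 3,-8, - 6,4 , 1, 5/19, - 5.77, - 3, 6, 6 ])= [ - 8,-8,-6, - 5.77, - 3, - 3, 5/19, 1,  3, 4, 6, 6] 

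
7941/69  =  2647/23=115.09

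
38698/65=595 + 23/65  =  595.35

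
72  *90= 6480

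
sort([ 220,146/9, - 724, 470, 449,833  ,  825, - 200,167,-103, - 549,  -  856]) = [- 856, -724, - 549, - 200, - 103,146/9 , 167,220,449, 470, 825,833 ]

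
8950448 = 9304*962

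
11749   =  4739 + 7010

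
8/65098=4/32549= 0.00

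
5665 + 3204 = 8869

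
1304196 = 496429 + 807767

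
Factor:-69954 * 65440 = - 2^6*3^1*5^1*89^1*131^1 *409^1 = -4577789760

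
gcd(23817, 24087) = 3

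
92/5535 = 92/5535 = 0.02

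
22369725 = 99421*225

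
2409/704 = 219/64  =  3.42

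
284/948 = 71/237 = 0.30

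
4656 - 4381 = 275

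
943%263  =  154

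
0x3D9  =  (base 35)s5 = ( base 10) 985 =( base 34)SX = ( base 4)33121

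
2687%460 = 387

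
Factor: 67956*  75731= 5146375836 = 2^2*3^1*7^1*809^1*75731^1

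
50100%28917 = 21183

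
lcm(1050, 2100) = 2100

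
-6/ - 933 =2/311 = 0.01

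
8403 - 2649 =5754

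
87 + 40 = 127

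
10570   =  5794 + 4776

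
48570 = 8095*6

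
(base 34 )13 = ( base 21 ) 1G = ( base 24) 1D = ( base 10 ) 37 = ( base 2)100101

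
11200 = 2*5600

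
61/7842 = 61/7842   =  0.01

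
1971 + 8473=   10444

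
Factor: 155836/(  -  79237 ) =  - 2^2*17^( - 1)*59^( - 1)*79^(-1)* 38959^1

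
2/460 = 1/230 = 0.00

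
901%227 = 220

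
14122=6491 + 7631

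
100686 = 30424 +70262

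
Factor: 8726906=2^1*4363453^1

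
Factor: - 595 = -5^1*7^1* 17^1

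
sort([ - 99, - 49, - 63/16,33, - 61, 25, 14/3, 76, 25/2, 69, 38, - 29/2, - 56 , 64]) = [  -  99,- 61, - 56,  -  49, - 29/2,-63/16, 14/3, 25/2, 25, 33, 38, 64, 69,76 ]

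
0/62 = 0 = 0.00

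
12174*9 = 109566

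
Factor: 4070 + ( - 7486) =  - 3416 = - 2^3*7^1*61^1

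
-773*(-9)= 6957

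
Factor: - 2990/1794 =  - 3^(-1 ) * 5^1 = - 5/3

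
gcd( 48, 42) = 6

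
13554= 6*2259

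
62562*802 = 50174724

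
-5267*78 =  - 410826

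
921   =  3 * 307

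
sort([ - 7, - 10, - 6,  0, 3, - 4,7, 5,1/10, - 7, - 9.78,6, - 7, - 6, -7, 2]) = [ - 10, - 9.78,  -  7, - 7, - 7, - 7,-6,-6, - 4, 0, 1/10, 2, 3, 5 , 6, 7]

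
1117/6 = 1117/6 = 186.17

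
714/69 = 10  +  8/23 = 10.35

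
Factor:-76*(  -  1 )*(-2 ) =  - 152 = -  2^3*19^1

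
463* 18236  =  8443268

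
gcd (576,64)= 64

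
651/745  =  651/745= 0.87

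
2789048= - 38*(-73396 ) 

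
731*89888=65708128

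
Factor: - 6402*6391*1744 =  - 71356077408 = - 2^5*3^1*7^1*11^2*83^1 * 97^1*109^1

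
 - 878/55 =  - 878/55 = - 15.96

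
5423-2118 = 3305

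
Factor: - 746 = -2^1*373^1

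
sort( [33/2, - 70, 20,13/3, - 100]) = [ - 100, - 70,13/3,33/2, 20] 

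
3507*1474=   5169318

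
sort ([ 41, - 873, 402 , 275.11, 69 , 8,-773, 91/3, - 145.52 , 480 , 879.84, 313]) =[-873 , - 773,- 145.52 , 8 , 91/3,  41, 69, 275.11, 313, 402,480, 879.84] 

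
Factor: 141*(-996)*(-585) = 82155060  =  2^2*3^4 *5^1*13^1*47^1*83^1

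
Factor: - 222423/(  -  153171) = 74141/51057=3^(-3)*31^(-1) * 61^(  -  1 ) * 151^1 * 491^1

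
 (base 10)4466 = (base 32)4BI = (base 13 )2057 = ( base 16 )1172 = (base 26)6fk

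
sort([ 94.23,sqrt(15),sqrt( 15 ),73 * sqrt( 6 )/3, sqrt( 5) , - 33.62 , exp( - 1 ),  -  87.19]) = [-87.19,  -  33.62, exp( - 1 ),sqrt (5), sqrt(15), sqrt( 15),73 * sqrt(6)/3,94.23 ] 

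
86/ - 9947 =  - 86/9947 = - 0.01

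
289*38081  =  11005409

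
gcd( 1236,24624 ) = 12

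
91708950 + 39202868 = 130911818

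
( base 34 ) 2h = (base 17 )50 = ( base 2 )1010101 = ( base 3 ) 10011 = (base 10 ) 85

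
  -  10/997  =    -  10/997 = - 0.01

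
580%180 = 40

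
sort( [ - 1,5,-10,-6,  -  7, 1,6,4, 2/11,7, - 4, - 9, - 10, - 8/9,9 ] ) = [ - 10, - 10,-9, - 7,- 6,  -  4 , - 1, - 8/9,2/11 , 1,4,5, 6,7,9 ] 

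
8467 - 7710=757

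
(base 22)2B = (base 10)55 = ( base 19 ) 2H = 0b110111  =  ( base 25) 25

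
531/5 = 106 + 1/5 = 106.20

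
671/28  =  23+27/28 = 23.96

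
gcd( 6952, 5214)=1738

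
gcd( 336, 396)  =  12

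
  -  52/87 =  - 1 + 35/87 = - 0.60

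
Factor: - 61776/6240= - 99/10 = - 2^( -1)*3^2*5^(-1)*11^1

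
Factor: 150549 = 3^1*7^1 *67^1 * 107^1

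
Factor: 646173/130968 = 2^( - 3 ) *11^1*17^( -1)*61^1 = 671/136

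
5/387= 5/387  =  0.01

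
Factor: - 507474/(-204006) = 3^1*233^1*281^(-1 ) = 699/281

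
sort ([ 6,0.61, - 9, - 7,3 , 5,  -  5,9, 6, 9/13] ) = [ - 9, - 7, -5,  0.61 , 9/13,3, 5,6,6,9 ]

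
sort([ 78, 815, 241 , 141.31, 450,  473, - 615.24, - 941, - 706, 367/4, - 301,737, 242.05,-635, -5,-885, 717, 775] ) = [-941,-885, - 706, - 635,- 615.24,  -  301, - 5, 78,367/4,141.31, 241,242.05 , 450, 473,717,737, 775 , 815]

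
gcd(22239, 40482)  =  9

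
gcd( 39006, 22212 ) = 18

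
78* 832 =64896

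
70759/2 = 35379 + 1/2= 35379.50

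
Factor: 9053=11^1*823^1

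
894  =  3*298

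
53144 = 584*91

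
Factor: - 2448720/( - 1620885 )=2^4 *3^1*7^(- 1 ) * 19^1*43^( - 1) * 179^1 * 359^(-1 ) = 163248/108059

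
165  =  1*165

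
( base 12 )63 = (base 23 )36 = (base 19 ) 3I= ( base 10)75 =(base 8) 113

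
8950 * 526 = 4707700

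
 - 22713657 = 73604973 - 96318630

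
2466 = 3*822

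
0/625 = 0 = 0.00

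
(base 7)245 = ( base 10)131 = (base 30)4b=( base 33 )3w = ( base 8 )203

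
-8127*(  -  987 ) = 8021349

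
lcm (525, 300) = 2100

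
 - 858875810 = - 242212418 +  - 616663392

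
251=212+39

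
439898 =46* 9563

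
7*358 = 2506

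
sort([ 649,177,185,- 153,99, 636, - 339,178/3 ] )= [ -339,-153, 178/3,99 , 177,185 , 636 , 649]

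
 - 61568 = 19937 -81505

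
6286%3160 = 3126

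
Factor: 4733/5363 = 31^( - 1) * 173^(-1) * 4733^1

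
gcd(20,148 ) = 4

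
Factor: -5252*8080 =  - 42436160= -2^6 * 5^1*13^1* 101^2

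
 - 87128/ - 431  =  87128/431 =202.15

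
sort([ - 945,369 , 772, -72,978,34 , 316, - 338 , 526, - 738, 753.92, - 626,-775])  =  [ - 945, - 775,-738, - 626, - 338 ,- 72,34,316,  369,526,753.92, 772, 978]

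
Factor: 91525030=2^1*5^1*283^1*32341^1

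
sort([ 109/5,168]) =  [109/5,168]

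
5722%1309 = 486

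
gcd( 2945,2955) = 5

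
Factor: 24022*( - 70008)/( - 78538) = 2^3  *  3^1*107^( - 1)*367^( - 1) * 2917^1* 12011^1= 840866088/39269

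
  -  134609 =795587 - 930196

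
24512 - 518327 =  - 493815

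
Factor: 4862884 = 2^2* 13^1*17^1*5501^1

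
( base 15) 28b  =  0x245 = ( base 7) 1460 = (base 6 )2405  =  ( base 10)581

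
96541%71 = 52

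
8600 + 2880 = 11480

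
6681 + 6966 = 13647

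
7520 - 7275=245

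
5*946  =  4730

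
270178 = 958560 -688382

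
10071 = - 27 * ( - 373) 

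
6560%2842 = 876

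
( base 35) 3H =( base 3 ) 11112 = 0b1111010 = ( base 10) 122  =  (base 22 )5c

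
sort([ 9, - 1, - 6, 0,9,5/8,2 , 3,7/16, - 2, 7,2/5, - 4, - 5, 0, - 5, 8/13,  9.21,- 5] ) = [ - 6 , - 5,  -  5, - 5, - 4,  -  2, - 1,0,  0, 2/5, 7/16,8/13,5/8, 2, 3, 7,9,9,9.21]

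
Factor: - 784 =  - 2^4*7^2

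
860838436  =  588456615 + 272381821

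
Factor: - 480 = - 2^5 * 3^1*5^1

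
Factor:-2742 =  - 2^1*3^1 * 457^1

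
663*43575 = 28890225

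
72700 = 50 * 1454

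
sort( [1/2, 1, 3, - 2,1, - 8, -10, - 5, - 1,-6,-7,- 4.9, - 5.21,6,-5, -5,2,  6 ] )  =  [ - 10 , - 8, - 7,  -  6, - 5.21, -5,  -  5,  -  5, - 4.9,-2, - 1,1/2, 1,  1, 2,3, 6, 6]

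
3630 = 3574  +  56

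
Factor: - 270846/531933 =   -  90282/177311 = - 2^1 * 3^1 * 41^1 * 281^( - 1)*367^1*631^( -1 )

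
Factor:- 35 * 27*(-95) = 89775 = 3^3 * 5^2*7^1*19^1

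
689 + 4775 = 5464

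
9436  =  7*1348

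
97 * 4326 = 419622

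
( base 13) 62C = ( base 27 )1BQ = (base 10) 1052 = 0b10000011100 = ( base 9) 1388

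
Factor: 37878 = 2^1*3^1*59^1*107^1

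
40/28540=2/1427  =  0.00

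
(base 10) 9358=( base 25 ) eo8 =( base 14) 35a6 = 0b10010010001110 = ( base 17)1f68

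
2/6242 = 1/3121 = 0.00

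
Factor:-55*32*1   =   - 2^5*5^1*11^1= -  1760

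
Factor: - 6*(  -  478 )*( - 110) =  - 2^3 * 3^1*5^1*11^1*239^1 = - 315480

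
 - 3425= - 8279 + 4854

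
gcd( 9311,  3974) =1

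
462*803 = 370986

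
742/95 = 7 + 77/95  =  7.81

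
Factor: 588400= 2^4 * 5^2*1471^1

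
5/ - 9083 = - 5/9083  =  - 0.00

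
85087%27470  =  2677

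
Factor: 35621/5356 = 2^ ( - 2 )*13^( - 1)*103^( - 1)*179^1*199^1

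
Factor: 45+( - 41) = 2^2 = 4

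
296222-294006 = 2216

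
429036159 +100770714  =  529806873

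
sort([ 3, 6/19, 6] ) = [ 6/19,3, 6]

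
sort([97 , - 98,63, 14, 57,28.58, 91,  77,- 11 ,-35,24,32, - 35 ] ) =[  -  98,  -  35 ,-35,  -  11 , 14, 24, 28.58,32,57, 63, 77, 91, 97]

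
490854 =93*5278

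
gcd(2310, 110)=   110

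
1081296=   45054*24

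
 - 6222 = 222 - 6444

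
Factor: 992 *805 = 2^5*5^1*7^1 * 23^1* 31^1 = 798560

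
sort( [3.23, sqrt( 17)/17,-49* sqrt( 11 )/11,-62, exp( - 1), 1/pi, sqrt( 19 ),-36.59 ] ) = [ - 62, - 36.59, - 49 * sqrt( 11)/11, sqrt( 17 ) /17,1/pi,exp( - 1), 3.23, sqrt( 19 )] 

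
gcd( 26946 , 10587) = 3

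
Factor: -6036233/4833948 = -2^( - 2)*3^( - 1 )*7^( - 1) * 8221^(-1) * 862319^1= - 862319/690564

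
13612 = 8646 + 4966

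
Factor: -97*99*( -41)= 393723 = 3^2*11^1*41^1*97^1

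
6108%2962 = 184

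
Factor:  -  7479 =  - 3^3*277^1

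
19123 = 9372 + 9751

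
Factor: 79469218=2^1*293^1*135613^1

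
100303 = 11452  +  88851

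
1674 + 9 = 1683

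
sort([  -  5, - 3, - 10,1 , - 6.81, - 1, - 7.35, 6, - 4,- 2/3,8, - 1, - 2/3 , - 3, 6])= [ - 10, - 7.35, - 6.81,- 5, - 4, - 3, -3 ,-1 ,  -  1, - 2/3, - 2/3,1,6  ,  6, 8 ] 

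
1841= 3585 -1744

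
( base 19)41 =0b1001101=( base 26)2P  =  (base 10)77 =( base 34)29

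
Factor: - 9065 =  - 5^1 * 7^2 *37^1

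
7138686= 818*8727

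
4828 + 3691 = 8519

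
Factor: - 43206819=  - 3^1*53^1*439^1*619^1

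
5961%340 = 181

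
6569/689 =9+368/689 =9.53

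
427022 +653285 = 1080307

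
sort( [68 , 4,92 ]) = [4,68,92]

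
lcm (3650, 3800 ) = 277400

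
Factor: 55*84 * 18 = 2^3 * 3^3*5^1 * 7^1*11^1 = 83160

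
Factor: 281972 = 2^2*157^1*449^1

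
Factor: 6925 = 5^2*277^1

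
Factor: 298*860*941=2^3*5^1*43^1* 149^1*941^1 = 241159480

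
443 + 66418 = 66861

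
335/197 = 1 + 138/197 = 1.70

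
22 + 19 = 41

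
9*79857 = 718713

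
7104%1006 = 62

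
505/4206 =505/4206 =0.12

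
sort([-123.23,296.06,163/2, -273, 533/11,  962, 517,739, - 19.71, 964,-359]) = [ - 359,-273, - 123.23,  -  19.71, 533/11, 163/2,296.06, 517,  739,962 , 964]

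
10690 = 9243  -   - 1447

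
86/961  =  86/961 = 0.09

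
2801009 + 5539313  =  8340322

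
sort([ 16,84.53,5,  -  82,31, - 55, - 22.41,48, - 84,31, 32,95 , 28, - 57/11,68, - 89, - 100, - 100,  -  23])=[-100,  -  100, - 89,- 84, - 82, - 55 , - 23, - 22.41,-57/11, 5,16 , 28,31 , 31, 32,48,68,84.53, 95 ]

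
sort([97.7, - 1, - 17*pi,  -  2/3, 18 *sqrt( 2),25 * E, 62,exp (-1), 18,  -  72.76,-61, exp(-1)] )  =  [ - 72.76,  -  61, - 17*pi,  -  1, - 2/3,  exp( - 1 ), exp( - 1),18, 18*sqrt( 2 ), 62,25 * E , 97.7 ] 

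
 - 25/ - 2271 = 25/2271 = 0.01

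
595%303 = 292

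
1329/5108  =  1329/5108 = 0.26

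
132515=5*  26503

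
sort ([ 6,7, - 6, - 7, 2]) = [ - 7, - 6, 2, 6,7 ] 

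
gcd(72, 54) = 18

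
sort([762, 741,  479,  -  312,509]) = [ - 312,479,509 , 741,762] 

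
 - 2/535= - 2/535 = - 0.00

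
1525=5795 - 4270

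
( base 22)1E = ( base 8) 44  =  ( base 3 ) 1100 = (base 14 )28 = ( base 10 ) 36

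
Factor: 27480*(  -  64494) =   -  1772295120 = - 2^4*3^3 * 5^1*229^1*3583^1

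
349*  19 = 6631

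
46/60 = 23/30 = 0.77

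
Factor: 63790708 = 2^2 *15947677^1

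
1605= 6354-4749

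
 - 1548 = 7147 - 8695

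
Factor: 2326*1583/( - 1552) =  - 1841029/776=- 2^(-3)*97^( - 1 ) * 1163^1*1583^1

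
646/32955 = 646/32955 = 0.02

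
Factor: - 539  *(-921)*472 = 2^3*3^1*7^2 * 11^1*59^1 * 307^1 = 234309768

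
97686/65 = 1502 + 56/65 = 1502.86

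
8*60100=480800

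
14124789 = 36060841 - 21936052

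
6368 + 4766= 11134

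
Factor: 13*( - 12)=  - 156 = - 2^2*3^1*13^1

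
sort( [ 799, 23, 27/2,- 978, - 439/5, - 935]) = [-978,-935, - 439/5,27/2, 23, 799]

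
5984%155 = 94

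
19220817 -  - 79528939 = 98749756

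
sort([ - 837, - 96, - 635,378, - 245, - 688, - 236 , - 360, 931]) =[ - 837,-688, - 635 , - 360, - 245, - 236, - 96,378, 931]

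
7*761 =5327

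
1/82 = 1/82 = 0.01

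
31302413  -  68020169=-36717756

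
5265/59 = 5265/59 = 89.24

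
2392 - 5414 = - 3022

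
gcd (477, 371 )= 53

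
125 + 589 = 714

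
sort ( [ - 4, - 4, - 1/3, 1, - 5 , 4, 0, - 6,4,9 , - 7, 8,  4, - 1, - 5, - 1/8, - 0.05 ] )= [ - 7, - 6,  -  5, - 5, - 4 ,- 4,-1,  -  1/3, - 1/8, - 0.05,0, 1,4,4 , 4, 8,9]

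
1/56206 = 1/56206=0.00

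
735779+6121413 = 6857192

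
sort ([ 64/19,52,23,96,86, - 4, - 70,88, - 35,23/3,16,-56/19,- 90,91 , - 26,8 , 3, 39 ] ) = [-90 , - 70, - 35, - 26, - 4, - 56/19, 3,64/19,23/3, 8,16,23,39,52, 86 , 88,91,96 ]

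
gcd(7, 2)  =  1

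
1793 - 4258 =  - 2465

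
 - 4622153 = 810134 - 5432287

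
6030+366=6396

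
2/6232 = 1/3116  =  0.00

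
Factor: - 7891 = -13^1*607^1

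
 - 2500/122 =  - 21 + 31/61 = -  20.49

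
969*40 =38760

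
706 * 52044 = 36743064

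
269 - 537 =  -  268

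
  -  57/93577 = -1 + 93520/93577 = - 0.00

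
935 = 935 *1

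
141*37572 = 5297652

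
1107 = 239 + 868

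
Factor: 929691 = 3^3*7^1*4919^1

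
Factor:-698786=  - 2^1*11^1*23^1*1381^1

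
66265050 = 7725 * 8578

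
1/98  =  1/98 = 0.01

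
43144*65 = 2804360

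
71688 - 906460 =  - 834772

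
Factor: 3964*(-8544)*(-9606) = 2^8 * 3^2*89^1*991^1*1601^1 = 325340004096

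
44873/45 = 44873/45 = 997.18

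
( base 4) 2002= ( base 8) 202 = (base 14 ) 94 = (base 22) 5k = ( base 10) 130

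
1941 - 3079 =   -  1138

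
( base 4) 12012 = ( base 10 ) 390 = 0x186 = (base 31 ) CI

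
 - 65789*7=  - 460523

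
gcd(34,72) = 2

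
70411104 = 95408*738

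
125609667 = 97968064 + 27641603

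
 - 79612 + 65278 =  - 14334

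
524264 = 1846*284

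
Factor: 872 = 2^3 * 109^1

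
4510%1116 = 46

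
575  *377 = 216775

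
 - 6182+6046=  - 136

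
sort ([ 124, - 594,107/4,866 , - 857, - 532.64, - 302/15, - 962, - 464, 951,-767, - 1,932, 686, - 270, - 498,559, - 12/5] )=[ - 962 , - 857, - 767 ,- 594 , - 532.64, - 498, - 464, - 270,  -  302/15 , - 12/5, -1,107/4,124,559,686, 866,932, 951 ]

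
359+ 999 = 1358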